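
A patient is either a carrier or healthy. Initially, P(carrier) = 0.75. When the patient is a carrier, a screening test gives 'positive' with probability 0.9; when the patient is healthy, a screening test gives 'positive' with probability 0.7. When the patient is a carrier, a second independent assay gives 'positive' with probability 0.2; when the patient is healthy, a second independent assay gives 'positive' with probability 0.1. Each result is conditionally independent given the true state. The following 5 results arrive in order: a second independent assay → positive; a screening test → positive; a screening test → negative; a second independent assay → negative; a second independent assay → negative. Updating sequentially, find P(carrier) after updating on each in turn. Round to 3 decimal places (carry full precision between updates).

After a second independent assay='positive': P(carrier) = 0.2·0.7500 / (0.2·0.7500 + 0.1·0.2500) ≈ 0.8571
After a screening test='positive': P(carrier) = 0.9·0.8571 / (0.9·0.8571 + 0.7·0.1429) ≈ 0.8852
After a screening test='negative': P(carrier) = 0.1·0.8852 / (0.1·0.8852 + 0.3·0.1148) ≈ 0.7200
After a second independent assay='negative': P(carrier) = 0.8·0.7200 / (0.8·0.7200 + 0.9·0.2800) ≈ 0.6957
After a second independent assay='negative': P(carrier) = 0.8·0.6957 / (0.8·0.6957 + 0.9·0.3043) ≈ 0.6702

0.670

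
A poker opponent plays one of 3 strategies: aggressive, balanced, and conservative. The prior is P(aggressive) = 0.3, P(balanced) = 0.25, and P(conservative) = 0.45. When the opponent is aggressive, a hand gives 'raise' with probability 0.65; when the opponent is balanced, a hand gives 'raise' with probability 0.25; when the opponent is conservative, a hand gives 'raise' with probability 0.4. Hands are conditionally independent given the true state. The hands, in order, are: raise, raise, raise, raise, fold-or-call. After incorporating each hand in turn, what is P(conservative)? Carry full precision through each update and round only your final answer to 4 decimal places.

After 'raise': normaliser = 0.65·0.3000 + 0.25·0.2500 + 0.4·0.4500; P(aggressive) ≈ 0.4457, P(balanced) ≈ 0.1429, P(conservative) ≈ 0.4114
After 'raise': normaliser = 0.65·0.4457 + 0.25·0.1429 + 0.4·0.4114; P(aggressive) ≈ 0.5913, P(balanced) ≈ 0.0729, P(conservative) ≈ 0.3359
After 'raise': normaliser = 0.65·0.5913 + 0.25·0.0729 + 0.4·0.3359; P(aggressive) ≈ 0.7158, P(balanced) ≈ 0.0339, P(conservative) ≈ 0.2502
After 'raise': normaliser = 0.65·0.7158 + 0.25·0.0339 + 0.4·0.2502; P(aggressive) ≈ 0.8108, P(balanced) ≈ 0.0148, P(conservative) ≈ 0.1744
After 'fold-or-call': normaliser = 0.35·0.8108 + 0.75·0.0148 + 0.6·0.1744; P(aggressive) ≈ 0.7103, P(balanced) ≈ 0.0278, P(conservative) ≈ 0.2619

0.2619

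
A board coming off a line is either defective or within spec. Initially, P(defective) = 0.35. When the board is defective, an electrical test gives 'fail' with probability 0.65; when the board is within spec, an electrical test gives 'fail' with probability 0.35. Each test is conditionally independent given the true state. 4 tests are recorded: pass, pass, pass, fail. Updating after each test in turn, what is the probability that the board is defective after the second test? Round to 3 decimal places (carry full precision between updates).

0.135

After 'pass': P(defective) = 0.35·0.3500 / (0.35·0.3500 + 0.65·0.6500) ≈ 0.2248
After 'pass': P(defective) = 0.35·0.2248 / (0.35·0.2248 + 0.65·0.7752) ≈ 0.1350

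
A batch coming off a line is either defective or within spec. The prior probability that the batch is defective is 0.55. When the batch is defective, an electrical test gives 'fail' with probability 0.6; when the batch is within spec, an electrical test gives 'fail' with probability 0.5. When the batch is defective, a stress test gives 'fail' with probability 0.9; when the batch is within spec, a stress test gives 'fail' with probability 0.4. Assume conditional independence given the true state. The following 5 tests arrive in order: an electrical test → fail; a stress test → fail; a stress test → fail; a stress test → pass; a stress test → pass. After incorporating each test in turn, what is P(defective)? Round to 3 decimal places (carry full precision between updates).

0.171

After an electrical test='fail': P(defective) = 0.6·0.5500 / (0.6·0.5500 + 0.5·0.4500) ≈ 0.5946
After a stress test='fail': P(defective) = 0.9·0.5946 / (0.9·0.5946 + 0.4·0.4054) ≈ 0.7674
After a stress test='fail': P(defective) = 0.9·0.7674 / (0.9·0.7674 + 0.4·0.2326) ≈ 0.8813
After a stress test='pass': P(defective) = 0.1·0.8813 / (0.1·0.8813 + 0.6·0.1187) ≈ 0.5531
After a stress test='pass': P(defective) = 0.1·0.5531 / (0.1·0.5531 + 0.6·0.4469) ≈ 0.1710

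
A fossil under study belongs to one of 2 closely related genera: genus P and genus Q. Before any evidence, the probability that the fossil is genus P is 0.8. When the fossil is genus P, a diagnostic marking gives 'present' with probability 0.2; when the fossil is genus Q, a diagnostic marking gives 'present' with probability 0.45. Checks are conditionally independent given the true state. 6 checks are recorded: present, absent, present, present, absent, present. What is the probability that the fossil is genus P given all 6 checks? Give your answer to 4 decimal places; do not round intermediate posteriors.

After 'present': P(genus P) = 0.2·0.8000 / (0.2·0.8000 + 0.45·0.2000) ≈ 0.6400
After 'absent': P(genus P) = 0.8·0.6400 / (0.8·0.6400 + 0.55·0.3600) ≈ 0.7211
After 'present': P(genus P) = 0.2·0.7211 / (0.2·0.7211 + 0.45·0.2789) ≈ 0.5347
After 'present': P(genus P) = 0.2·0.5347 / (0.2·0.5347 + 0.45·0.4653) ≈ 0.3381
After 'absent': P(genus P) = 0.8·0.3381 / (0.8·0.3381 + 0.55·0.6619) ≈ 0.4263
After 'present': P(genus P) = 0.2·0.4263 / (0.2·0.4263 + 0.45·0.5737) ≈ 0.2482

0.2482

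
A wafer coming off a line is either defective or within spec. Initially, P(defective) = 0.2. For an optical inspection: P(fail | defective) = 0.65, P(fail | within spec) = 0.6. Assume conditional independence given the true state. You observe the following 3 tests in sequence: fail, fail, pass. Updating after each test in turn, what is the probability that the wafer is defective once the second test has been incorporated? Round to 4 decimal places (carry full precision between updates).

After 'fail': P(defective) = 0.65·0.2000 / (0.65·0.2000 + 0.6·0.8000) ≈ 0.2131
After 'fail': P(defective) = 0.65·0.2131 / (0.65·0.2131 + 0.6·0.7869) ≈ 0.2268

0.2268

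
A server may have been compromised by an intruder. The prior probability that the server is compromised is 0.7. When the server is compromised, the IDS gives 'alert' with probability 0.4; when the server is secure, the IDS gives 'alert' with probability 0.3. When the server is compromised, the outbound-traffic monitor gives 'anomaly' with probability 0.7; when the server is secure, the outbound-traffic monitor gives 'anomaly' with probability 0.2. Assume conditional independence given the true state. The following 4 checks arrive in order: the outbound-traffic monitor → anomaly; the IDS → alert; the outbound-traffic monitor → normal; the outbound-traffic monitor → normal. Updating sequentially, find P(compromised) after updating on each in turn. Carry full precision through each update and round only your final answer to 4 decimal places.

After the outbound-traffic monitor='anomaly': P(compromised) = 0.7·0.7000 / (0.7·0.7000 + 0.2·0.3000) ≈ 0.8909
After the IDS='alert': P(compromised) = 0.4·0.8909 / (0.4·0.8909 + 0.3·0.1091) ≈ 0.9159
After the outbound-traffic monitor='normal': P(compromised) = 0.3·0.9159 / (0.3·0.9159 + 0.8·0.0841) ≈ 0.8033
After the outbound-traffic monitor='normal': P(compromised) = 0.3·0.8033 / (0.3·0.8033 + 0.8·0.1967) ≈ 0.6049

0.6049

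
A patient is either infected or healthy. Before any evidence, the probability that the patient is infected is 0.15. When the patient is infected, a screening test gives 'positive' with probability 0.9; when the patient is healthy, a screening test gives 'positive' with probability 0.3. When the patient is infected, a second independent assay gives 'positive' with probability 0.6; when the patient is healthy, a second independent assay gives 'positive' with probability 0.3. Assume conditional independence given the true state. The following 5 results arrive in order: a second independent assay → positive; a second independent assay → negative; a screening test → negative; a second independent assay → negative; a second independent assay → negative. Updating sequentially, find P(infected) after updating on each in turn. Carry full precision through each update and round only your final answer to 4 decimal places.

0.0093

After a second independent assay='positive': P(infected) = 0.6·0.1500 / (0.6·0.1500 + 0.3·0.8500) ≈ 0.2609
After a second independent assay='negative': P(infected) = 0.4·0.2609 / (0.4·0.2609 + 0.7·0.7391) ≈ 0.1678
After a screening test='negative': P(infected) = 0.1·0.1678 / (0.1·0.1678 + 0.7·0.8322) ≈ 0.0280
After a second independent assay='negative': P(infected) = 0.4·0.0280 / (0.4·0.0280 + 0.7·0.9720) ≈ 0.0162
After a second independent assay='negative': P(infected) = 0.4·0.0162 / (0.4·0.0162 + 0.7·0.9838) ≈ 0.0093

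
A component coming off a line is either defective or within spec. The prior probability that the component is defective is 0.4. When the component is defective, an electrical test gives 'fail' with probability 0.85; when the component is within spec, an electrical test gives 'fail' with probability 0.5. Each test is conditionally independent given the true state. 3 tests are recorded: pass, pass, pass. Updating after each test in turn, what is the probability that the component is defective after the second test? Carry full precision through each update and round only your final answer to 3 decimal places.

After 'pass': P(defective) = 0.15·0.4000 / (0.15·0.4000 + 0.5·0.6000) ≈ 0.1667
After 'pass': P(defective) = 0.15·0.1667 / (0.15·0.1667 + 0.5·0.8333) ≈ 0.0566

0.057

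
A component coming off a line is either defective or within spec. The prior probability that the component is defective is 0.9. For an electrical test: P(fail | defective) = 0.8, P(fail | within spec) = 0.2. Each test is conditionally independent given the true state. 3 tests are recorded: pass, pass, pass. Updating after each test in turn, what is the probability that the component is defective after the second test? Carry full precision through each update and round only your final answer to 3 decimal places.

After 'pass': P(defective) = 0.2·0.9000 / (0.2·0.9000 + 0.8·0.1000) ≈ 0.6923
After 'pass': P(defective) = 0.2·0.6923 / (0.2·0.6923 + 0.8·0.3077) ≈ 0.3600

0.360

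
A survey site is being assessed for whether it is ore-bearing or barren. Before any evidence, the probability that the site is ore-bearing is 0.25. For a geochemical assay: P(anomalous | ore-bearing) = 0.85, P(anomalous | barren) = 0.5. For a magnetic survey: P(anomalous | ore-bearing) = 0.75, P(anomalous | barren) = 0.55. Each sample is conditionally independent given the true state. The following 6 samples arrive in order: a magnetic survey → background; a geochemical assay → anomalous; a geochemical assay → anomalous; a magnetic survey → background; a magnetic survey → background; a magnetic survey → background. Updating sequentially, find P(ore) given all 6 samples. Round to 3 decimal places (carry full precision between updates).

0.084

Apply Bayes' rule sequentially, carrying P(ore) forward.
After a magnetic survey='background': P(ore) = 0.25·0.2500 / (0.25·0.2500 + 0.45·0.7500) ≈ 0.1562
After a geochemical assay='anomalous': P(ore) = 0.85·0.1562 / (0.85·0.1562 + 0.5·0.8438) ≈ 0.2394
After a geochemical assay='anomalous': P(ore) = 0.85·0.2394 / (0.85·0.2394 + 0.5·0.7606) ≈ 0.3486
After a magnetic survey='background': P(ore) = 0.25·0.3486 / (0.25·0.3486 + 0.45·0.6514) ≈ 0.2292
After a magnetic survey='background': P(ore) = 0.25·0.2292 / (0.25·0.2292 + 0.45·0.7708) ≈ 0.1418
After a magnetic survey='background': P(ore) = 0.25·0.1418 / (0.25·0.1418 + 0.45·0.8582) ≈ 0.0841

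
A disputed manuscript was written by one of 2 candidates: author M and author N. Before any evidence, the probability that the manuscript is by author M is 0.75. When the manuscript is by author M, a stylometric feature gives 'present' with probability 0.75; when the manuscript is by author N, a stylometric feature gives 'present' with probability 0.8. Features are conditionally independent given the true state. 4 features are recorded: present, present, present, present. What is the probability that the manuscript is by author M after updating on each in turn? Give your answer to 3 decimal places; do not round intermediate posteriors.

0.699

Each posterior becomes the prior for the next update.
After 'present': P(author M) = 0.75·0.7500 / (0.75·0.7500 + 0.8·0.2500) ≈ 0.7377
After 'present': P(author M) = 0.75·0.7377 / (0.75·0.7377 + 0.8·0.2623) ≈ 0.7250
After 'present': P(author M) = 0.75·0.7250 / (0.75·0.7250 + 0.8·0.2750) ≈ 0.7120
After 'present': P(author M) = 0.75·0.7120 / (0.75·0.7120 + 0.8·0.2880) ≈ 0.6986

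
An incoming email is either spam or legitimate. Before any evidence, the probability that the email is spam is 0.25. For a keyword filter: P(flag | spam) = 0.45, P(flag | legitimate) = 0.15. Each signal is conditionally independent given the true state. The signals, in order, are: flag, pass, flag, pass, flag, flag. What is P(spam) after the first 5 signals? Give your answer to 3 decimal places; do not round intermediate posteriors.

Each posterior becomes the prior for the next update.
After 'flag': P(spam) = 0.45·0.2500 / (0.45·0.2500 + 0.15·0.7500) ≈ 0.5000
After 'pass': P(spam) = 0.55·0.5000 / (0.55·0.5000 + 0.85·0.5000) ≈ 0.3929
After 'flag': P(spam) = 0.45·0.3929 / (0.45·0.3929 + 0.15·0.6071) ≈ 0.6600
After 'pass': P(spam) = 0.55·0.6600 / (0.55·0.6600 + 0.85·0.3400) ≈ 0.5567
After 'flag': P(spam) = 0.45·0.5567 / (0.45·0.5567 + 0.15·0.4433) ≈ 0.7903

0.790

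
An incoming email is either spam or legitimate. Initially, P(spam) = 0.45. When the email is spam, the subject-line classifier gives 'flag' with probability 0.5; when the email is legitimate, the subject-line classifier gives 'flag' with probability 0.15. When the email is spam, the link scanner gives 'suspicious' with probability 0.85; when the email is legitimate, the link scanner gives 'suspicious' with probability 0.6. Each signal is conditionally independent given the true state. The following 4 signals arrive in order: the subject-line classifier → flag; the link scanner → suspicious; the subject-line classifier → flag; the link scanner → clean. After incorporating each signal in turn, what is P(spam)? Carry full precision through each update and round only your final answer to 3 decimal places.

0.828

After the subject-line classifier='flag': P(spam) = 0.5·0.4500 / (0.5·0.4500 + 0.15·0.5500) ≈ 0.7317
After the link scanner='suspicious': P(spam) = 0.85·0.7317 / (0.85·0.7317 + 0.6·0.2683) ≈ 0.7944
After the subject-line classifier='flag': P(spam) = 0.5·0.7944 / (0.5·0.7944 + 0.15·0.2056) ≈ 0.9279
After the link scanner='clean': P(spam) = 0.15·0.9279 / (0.15·0.9279 + 0.4·0.0721) ≈ 0.8285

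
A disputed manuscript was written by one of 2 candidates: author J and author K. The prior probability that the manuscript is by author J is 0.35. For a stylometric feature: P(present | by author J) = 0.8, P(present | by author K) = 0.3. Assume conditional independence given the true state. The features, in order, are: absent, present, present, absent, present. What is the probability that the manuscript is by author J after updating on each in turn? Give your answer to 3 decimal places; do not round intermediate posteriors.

0.455

After 'absent': P(author J) = 0.2·0.3500 / (0.2·0.3500 + 0.7·0.6500) ≈ 0.1333
After 'present': P(author J) = 0.8·0.1333 / (0.8·0.1333 + 0.3·0.8667) ≈ 0.2909
After 'present': P(author J) = 0.8·0.2909 / (0.8·0.2909 + 0.3·0.7091) ≈ 0.5224
After 'absent': P(author J) = 0.2·0.5224 / (0.2·0.5224 + 0.7·0.4776) ≈ 0.2381
After 'present': P(author J) = 0.8·0.2381 / (0.8·0.2381 + 0.3·0.7619) ≈ 0.4546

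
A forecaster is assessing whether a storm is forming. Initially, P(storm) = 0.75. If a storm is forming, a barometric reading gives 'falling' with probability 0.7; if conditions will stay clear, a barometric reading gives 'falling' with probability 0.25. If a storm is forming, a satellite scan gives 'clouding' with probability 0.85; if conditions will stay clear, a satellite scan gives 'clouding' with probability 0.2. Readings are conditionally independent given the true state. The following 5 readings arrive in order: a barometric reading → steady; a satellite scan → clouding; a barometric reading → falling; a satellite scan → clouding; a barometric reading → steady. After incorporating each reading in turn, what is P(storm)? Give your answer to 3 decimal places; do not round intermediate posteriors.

0.960

After a barometric reading='steady': P(storm) = 0.3·0.7500 / (0.3·0.7500 + 0.75·0.2500) ≈ 0.5455
After a satellite scan='clouding': P(storm) = 0.85·0.5455 / (0.85·0.5455 + 0.2·0.4545) ≈ 0.8361
After a barometric reading='falling': P(storm) = 0.7·0.8361 / (0.7·0.8361 + 0.25·0.1639) ≈ 0.9346
After a satellite scan='clouding': P(storm) = 0.85·0.9346 / (0.85·0.9346 + 0.2·0.0654) ≈ 0.9838
After a barometric reading='steady': P(storm) = 0.3·0.9838 / (0.3·0.9838 + 0.75·0.0162) ≈ 0.9604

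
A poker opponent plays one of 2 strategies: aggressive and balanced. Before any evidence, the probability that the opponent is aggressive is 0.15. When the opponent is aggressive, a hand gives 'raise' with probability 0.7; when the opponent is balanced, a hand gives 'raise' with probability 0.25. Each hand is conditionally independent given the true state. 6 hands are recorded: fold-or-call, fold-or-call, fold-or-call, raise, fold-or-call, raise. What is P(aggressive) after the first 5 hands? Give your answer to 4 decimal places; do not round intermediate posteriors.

Each posterior becomes the prior for the next update.
After 'fold-or-call': P(aggressive) = 0.3·0.1500 / (0.3·0.1500 + 0.75·0.8500) ≈ 0.0659
After 'fold-or-call': P(aggressive) = 0.3·0.0659 / (0.3·0.0659 + 0.75·0.9341) ≈ 0.0275
After 'fold-or-call': P(aggressive) = 0.3·0.0275 / (0.3·0.0275 + 0.75·0.9725) ≈ 0.0112
After 'raise': P(aggressive) = 0.7·0.0112 / (0.7·0.0112 + 0.25·0.9888) ≈ 0.0307
After 'fold-or-call': P(aggressive) = 0.3·0.0307 / (0.3·0.0307 + 0.75·0.9693) ≈ 0.0125

0.0125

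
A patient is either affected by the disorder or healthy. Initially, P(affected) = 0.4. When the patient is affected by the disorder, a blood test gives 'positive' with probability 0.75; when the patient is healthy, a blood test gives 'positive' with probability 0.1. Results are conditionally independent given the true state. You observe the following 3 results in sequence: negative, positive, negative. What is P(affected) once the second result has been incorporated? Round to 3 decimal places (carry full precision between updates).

0.581

Apply Bayes' rule sequentially, carrying P(affected) forward.
After 'negative': P(affected) = 0.25·0.4000 / (0.25·0.4000 + 0.9·0.6000) ≈ 0.1562
After 'positive': P(affected) = 0.75·0.1562 / (0.75·0.1562 + 0.1·0.8438) ≈ 0.5814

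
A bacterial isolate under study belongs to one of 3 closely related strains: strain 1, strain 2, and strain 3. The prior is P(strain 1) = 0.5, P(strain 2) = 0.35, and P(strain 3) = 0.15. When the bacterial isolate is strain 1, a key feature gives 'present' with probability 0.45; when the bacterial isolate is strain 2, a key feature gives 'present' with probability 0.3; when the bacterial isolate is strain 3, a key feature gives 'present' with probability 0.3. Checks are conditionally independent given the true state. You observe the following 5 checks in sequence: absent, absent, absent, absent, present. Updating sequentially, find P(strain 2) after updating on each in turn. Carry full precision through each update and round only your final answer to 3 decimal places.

Each posterior becomes the prior for the next update.
After 'absent': normaliser = 0.55·0.5000 + 0.7·0.3500 + 0.7·0.1500; P(strain 1) ≈ 0.4400, P(strain 2) ≈ 0.3920, P(strain 3) ≈ 0.1680
After 'absent': normaliser = 0.55·0.4400 + 0.7·0.3920 + 0.7·0.1680; P(strain 1) ≈ 0.3817, P(strain 2) ≈ 0.4328, P(strain 3) ≈ 0.1855
After 'absent': normaliser = 0.55·0.3817 + 0.7·0.4328 + 0.7·0.1855; P(strain 1) ≈ 0.3266, P(strain 2) ≈ 0.4714, P(strain 3) ≈ 0.2020
After 'absent': normaliser = 0.55·0.3266 + 0.7·0.4714 + 0.7·0.2020; P(strain 1) ≈ 0.2759, P(strain 2) ≈ 0.5068, P(strain 3) ≈ 0.2172
After 'present': normaliser = 0.45·0.2759 + 0.3·0.5068 + 0.3·0.2172; P(strain 1) ≈ 0.3637, P(strain 2) ≈ 0.4454, P(strain 3) ≈ 0.1909

0.445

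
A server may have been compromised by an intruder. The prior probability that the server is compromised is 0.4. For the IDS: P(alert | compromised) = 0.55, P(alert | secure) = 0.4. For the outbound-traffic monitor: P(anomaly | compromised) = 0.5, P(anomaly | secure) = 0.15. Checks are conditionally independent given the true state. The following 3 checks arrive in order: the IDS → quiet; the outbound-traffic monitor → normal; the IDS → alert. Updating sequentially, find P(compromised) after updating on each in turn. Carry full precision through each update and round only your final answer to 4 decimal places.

0.2880

After the IDS='quiet': P(compromised) = 0.45·0.4000 / (0.45·0.4000 + 0.6·0.6000) ≈ 0.3333
After the outbound-traffic monitor='normal': P(compromised) = 0.5·0.3333 / (0.5·0.3333 + 0.85·0.6667) ≈ 0.2273
After the IDS='alert': P(compromised) = 0.55·0.2273 / (0.55·0.2273 + 0.4·0.7727) ≈ 0.2880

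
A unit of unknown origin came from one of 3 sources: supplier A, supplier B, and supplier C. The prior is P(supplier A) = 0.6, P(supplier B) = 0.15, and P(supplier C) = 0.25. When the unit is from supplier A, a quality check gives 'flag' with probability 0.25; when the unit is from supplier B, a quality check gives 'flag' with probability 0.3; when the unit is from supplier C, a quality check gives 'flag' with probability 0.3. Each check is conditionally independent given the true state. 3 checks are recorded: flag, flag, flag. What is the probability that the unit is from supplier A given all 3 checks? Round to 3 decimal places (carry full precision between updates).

0.465

Apply Bayes' rule sequentially, carrying P(supplier A) forward.
After 'flag': normaliser = 0.25·0.6000 + 0.3·0.1500 + 0.3·0.2500; P(supplier A) ≈ 0.5556, P(supplier B) ≈ 0.1667, P(supplier C) ≈ 0.2778
After 'flag': normaliser = 0.25·0.5556 + 0.3·0.1667 + 0.3·0.2778; P(supplier A) ≈ 0.5102, P(supplier B) ≈ 0.1837, P(supplier C) ≈ 0.3061
After 'flag': normaliser = 0.25·0.5102 + 0.3·0.1837 + 0.3·0.3061; P(supplier A) ≈ 0.4647, P(supplier B) ≈ 0.2007, P(supplier C) ≈ 0.3346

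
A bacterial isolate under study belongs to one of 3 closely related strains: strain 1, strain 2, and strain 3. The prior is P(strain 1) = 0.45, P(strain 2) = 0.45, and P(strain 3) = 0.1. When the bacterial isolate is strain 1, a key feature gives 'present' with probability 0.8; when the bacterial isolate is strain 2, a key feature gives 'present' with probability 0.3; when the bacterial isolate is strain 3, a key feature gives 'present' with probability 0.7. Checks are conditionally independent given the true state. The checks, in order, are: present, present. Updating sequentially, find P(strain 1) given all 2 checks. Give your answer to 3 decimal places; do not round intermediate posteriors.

0.763

After 'present': normaliser = 0.8·0.4500 + 0.3·0.4500 + 0.7·0.1000; P(strain 1) ≈ 0.6372, P(strain 2) ≈ 0.2389, P(strain 3) ≈ 0.1239
After 'present': normaliser = 0.8·0.6372 + 0.3·0.2389 + 0.7·0.1239; P(strain 1) ≈ 0.7629, P(strain 2) ≈ 0.1073, P(strain 3) ≈ 0.1298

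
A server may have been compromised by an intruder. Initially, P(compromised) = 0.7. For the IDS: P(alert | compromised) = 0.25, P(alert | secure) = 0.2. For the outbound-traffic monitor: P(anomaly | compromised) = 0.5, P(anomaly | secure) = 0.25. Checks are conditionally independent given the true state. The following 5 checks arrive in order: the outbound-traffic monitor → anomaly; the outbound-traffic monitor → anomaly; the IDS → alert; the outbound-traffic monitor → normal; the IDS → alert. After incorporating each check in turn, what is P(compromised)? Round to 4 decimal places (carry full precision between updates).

0.9067

After the outbound-traffic monitor='anomaly': P(compromised) = 0.5·0.7000 / (0.5·0.7000 + 0.25·0.3000) ≈ 0.8235
After the outbound-traffic monitor='anomaly': P(compromised) = 0.5·0.8235 / (0.5·0.8235 + 0.25·0.1765) ≈ 0.9032
After the IDS='alert': P(compromised) = 0.25·0.9032 / (0.25·0.9032 + 0.2·0.0968) ≈ 0.9211
After the outbound-traffic monitor='normal': P(compromised) = 0.5·0.9211 / (0.5·0.9211 + 0.75·0.0789) ≈ 0.8861
After the IDS='alert': P(compromised) = 0.25·0.8861 / (0.25·0.8861 + 0.2·0.1139) ≈ 0.9067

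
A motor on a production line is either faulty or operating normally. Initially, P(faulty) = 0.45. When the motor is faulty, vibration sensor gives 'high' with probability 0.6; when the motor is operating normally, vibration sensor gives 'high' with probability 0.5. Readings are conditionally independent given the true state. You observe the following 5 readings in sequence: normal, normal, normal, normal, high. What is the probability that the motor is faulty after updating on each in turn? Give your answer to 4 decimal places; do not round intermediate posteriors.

After 'normal': P(faulty) = 0.4·0.4500 / (0.4·0.4500 + 0.5·0.5500) ≈ 0.3956
After 'normal': P(faulty) = 0.4·0.3956 / (0.4·0.3956 + 0.5·0.6044) ≈ 0.3437
After 'normal': P(faulty) = 0.4·0.3437 / (0.4·0.3437 + 0.5·0.6563) ≈ 0.2952
After 'normal': P(faulty) = 0.4·0.2952 / (0.4·0.2952 + 0.5·0.7048) ≈ 0.2510
After 'high': P(faulty) = 0.6·0.2510 / (0.6·0.2510 + 0.5·0.7490) ≈ 0.2868

0.2868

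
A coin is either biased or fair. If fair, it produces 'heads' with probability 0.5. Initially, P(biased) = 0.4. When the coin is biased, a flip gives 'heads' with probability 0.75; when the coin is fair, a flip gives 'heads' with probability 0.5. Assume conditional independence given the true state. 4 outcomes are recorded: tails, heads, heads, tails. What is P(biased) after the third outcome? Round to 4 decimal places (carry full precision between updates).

0.4286

After 'tails': P(biased) = 0.25·0.4000 / (0.25·0.4000 + 0.5·0.6000) ≈ 0.2500
After 'heads': P(biased) = 0.75·0.2500 / (0.75·0.2500 + 0.5·0.7500) ≈ 0.3333
After 'heads': P(biased) = 0.75·0.3333 / (0.75·0.3333 + 0.5·0.6667) ≈ 0.4286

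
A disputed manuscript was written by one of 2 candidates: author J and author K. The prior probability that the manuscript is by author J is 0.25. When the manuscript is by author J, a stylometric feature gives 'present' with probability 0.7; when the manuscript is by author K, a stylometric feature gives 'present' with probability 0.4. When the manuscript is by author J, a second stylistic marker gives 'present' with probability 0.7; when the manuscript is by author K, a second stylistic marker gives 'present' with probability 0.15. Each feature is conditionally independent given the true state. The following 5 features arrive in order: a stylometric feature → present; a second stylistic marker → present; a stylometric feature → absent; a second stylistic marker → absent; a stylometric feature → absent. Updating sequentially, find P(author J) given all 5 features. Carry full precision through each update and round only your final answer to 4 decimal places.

0.1937

After a stylometric feature='present': P(author J) = 0.7·0.2500 / (0.7·0.2500 + 0.4·0.7500) ≈ 0.3684
After a second stylistic marker='present': P(author J) = 0.7·0.3684 / (0.7·0.3684 + 0.15·0.6316) ≈ 0.7313
After a stylometric feature='absent': P(author J) = 0.3·0.7313 / (0.3·0.7313 + 0.6·0.2687) ≈ 0.5765
After a second stylistic marker='absent': P(author J) = 0.3·0.5765 / (0.3·0.5765 + 0.85·0.4235) ≈ 0.3245
After a stylometric feature='absent': P(author J) = 0.3·0.3245 / (0.3·0.3245 + 0.6·0.6755) ≈ 0.1937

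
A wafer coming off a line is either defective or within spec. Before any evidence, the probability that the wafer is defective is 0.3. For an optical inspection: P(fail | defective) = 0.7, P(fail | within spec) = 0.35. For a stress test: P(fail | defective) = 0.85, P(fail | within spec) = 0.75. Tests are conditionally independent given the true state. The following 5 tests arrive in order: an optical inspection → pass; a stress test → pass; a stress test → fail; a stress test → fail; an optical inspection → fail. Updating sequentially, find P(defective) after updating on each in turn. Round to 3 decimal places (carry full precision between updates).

0.234

After an optical inspection='pass': P(defective) = 0.3·0.3000 / (0.3·0.3000 + 0.65·0.7000) ≈ 0.1651
After a stress test='pass': P(defective) = 0.15·0.1651 / (0.15·0.1651 + 0.25·0.8349) ≈ 0.1061
After a stress test='fail': P(defective) = 0.85·0.1061 / (0.85·0.1061 + 0.75·0.8939) ≈ 0.1186
After a stress test='fail': P(defective) = 0.85·0.1186 / (0.85·0.1186 + 0.75·0.8814) ≈ 0.1323
After an optical inspection='fail': P(defective) = 0.7·0.1323 / (0.7·0.1323 + 0.35·0.8677) ≈ 0.2336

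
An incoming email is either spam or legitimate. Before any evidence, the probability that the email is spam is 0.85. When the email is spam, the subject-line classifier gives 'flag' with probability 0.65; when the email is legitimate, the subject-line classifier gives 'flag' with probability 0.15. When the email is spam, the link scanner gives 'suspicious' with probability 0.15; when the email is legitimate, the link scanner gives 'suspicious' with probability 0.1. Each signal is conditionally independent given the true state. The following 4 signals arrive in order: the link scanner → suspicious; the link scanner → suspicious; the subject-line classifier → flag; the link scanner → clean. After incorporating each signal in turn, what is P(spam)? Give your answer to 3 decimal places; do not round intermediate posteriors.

After the link scanner='suspicious': P(spam) = 0.15·0.8500 / (0.15·0.8500 + 0.1·0.1500) ≈ 0.8947
After the link scanner='suspicious': P(spam) = 0.15·0.8947 / (0.15·0.8947 + 0.1·0.1053) ≈ 0.9273
After the subject-line classifier='flag': P(spam) = 0.65·0.9273 / (0.65·0.9273 + 0.15·0.0727) ≈ 0.9822
After the link scanner='clean': P(spam) = 0.85·0.9822 / (0.85·0.9822 + 0.9·0.0178) ≈ 0.9812

0.981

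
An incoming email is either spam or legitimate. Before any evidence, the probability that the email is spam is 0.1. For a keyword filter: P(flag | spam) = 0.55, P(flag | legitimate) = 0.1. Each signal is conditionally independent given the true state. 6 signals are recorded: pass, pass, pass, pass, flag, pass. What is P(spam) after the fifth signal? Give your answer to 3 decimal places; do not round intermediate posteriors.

After 'pass': P(spam) = 0.45·0.1000 / (0.45·0.1000 + 0.9·0.9000) ≈ 0.0526
After 'pass': P(spam) = 0.45·0.0526 / (0.45·0.0526 + 0.9·0.9474) ≈ 0.0270
After 'pass': P(spam) = 0.45·0.0270 / (0.45·0.0270 + 0.9·0.9730) ≈ 0.0137
After 'pass': P(spam) = 0.45·0.0137 / (0.45·0.0137 + 0.9·0.9863) ≈ 0.0069
After 'flag': P(spam) = 0.55·0.0069 / (0.55·0.0069 + 0.1·0.9931) ≈ 0.0368

0.037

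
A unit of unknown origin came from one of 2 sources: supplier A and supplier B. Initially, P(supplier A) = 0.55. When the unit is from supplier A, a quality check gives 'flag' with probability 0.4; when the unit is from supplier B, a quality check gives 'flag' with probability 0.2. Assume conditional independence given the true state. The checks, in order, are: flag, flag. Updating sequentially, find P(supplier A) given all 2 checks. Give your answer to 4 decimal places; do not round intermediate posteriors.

0.8302

After 'flag': P(supplier A) = 0.4·0.5500 / (0.4·0.5500 + 0.2·0.4500) ≈ 0.7097
After 'flag': P(supplier A) = 0.4·0.7097 / (0.4·0.7097 + 0.2·0.2903) ≈ 0.8302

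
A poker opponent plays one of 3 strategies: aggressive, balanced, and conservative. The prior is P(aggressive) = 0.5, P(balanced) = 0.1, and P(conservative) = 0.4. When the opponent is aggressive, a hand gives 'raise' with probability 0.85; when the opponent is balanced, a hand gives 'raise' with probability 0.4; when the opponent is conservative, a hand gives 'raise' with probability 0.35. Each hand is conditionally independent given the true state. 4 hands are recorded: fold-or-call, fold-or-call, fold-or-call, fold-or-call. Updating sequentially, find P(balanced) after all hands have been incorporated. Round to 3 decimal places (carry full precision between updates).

Each posterior becomes the prior for the next update.
After 'fold-or-call': normaliser = 0.15·0.5000 + 0.6·0.1000 + 0.65·0.4000; P(aggressive) ≈ 0.1899, P(balanced) ≈ 0.1519, P(conservative) ≈ 0.6582
After 'fold-or-call': normaliser = 0.15·0.1899 + 0.6·0.1519 + 0.65·0.6582; P(aggressive) ≈ 0.0520, P(balanced) ≈ 0.1665, P(conservative) ≈ 0.7815
After 'fold-or-call': normaliser = 0.15·0.0520 + 0.6·0.1665 + 0.65·0.7815; P(aggressive) ≈ 0.0127, P(balanced) ≈ 0.1622, P(conservative) ≈ 0.8251
After 'fold-or-call': normaliser = 0.15·0.0127 + 0.6·0.1622 + 0.65·0.8251; P(aggressive) ≈ 0.0030, P(balanced) ≈ 0.1532, P(conservative) ≈ 0.8438

0.153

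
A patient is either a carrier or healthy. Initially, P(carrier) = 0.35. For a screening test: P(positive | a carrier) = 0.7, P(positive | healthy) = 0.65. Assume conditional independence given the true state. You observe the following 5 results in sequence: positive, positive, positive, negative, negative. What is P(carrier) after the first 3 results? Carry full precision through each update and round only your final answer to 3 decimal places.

Each posterior becomes the prior for the next update.
After 'positive': P(carrier) = 0.7·0.3500 / (0.7·0.3500 + 0.65·0.6500) ≈ 0.3670
After 'positive': P(carrier) = 0.7·0.3670 / (0.7·0.3670 + 0.65·0.6330) ≈ 0.3844
After 'positive': P(carrier) = 0.7·0.3844 / (0.7·0.3844 + 0.65·0.6156) ≈ 0.4021

0.402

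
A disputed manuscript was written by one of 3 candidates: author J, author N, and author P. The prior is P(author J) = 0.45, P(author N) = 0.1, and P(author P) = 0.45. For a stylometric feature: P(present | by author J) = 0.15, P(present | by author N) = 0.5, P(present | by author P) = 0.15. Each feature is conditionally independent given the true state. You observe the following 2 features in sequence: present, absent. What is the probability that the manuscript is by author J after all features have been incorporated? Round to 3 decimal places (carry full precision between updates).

0.411

Each posterior becomes the prior for the next update.
After 'present': normaliser = 0.15·0.4500 + 0.5·0.1000 + 0.15·0.4500; P(author J) ≈ 0.3649, P(author N) ≈ 0.2703, P(author P) ≈ 0.3649
After 'absent': normaliser = 0.85·0.3649 + 0.5·0.2703 + 0.85·0.3649; P(author J) ≈ 0.4106, P(author N) ≈ 0.1789, P(author P) ≈ 0.4106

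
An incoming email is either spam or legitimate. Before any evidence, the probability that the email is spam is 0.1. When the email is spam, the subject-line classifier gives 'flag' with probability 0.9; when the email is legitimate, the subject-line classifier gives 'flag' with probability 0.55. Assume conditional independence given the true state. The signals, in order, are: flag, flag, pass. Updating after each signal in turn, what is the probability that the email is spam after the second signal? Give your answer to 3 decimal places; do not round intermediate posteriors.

0.229

Each posterior becomes the prior for the next update.
After 'flag': P(spam) = 0.9·0.1000 / (0.9·0.1000 + 0.55·0.9000) ≈ 0.1538
After 'flag': P(spam) = 0.9·0.1538 / (0.9·0.1538 + 0.55·0.8462) ≈ 0.2293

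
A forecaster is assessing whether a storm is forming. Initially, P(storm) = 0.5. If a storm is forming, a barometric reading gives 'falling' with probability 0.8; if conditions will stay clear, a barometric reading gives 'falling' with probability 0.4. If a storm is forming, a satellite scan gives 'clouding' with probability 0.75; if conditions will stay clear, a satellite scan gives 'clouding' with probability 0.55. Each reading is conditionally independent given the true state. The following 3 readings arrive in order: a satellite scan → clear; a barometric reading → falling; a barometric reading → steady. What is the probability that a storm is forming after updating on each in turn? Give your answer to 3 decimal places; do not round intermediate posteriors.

0.270

After a satellite scan='clear': P(storm) = 0.25·0.5000 / (0.25·0.5000 + 0.45·0.5000) ≈ 0.3571
After a barometric reading='falling': P(storm) = 0.8·0.3571 / (0.8·0.3571 + 0.4·0.6429) ≈ 0.5263
After a barometric reading='steady': P(storm) = 0.2·0.5263 / (0.2·0.5263 + 0.6·0.4737) ≈ 0.2703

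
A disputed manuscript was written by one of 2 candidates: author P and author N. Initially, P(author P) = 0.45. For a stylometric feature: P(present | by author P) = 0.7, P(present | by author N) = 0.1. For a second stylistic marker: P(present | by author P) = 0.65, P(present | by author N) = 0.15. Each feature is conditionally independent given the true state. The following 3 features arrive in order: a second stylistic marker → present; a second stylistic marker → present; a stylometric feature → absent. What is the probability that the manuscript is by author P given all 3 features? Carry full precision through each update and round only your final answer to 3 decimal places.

After a second stylistic marker='present': P(author P) = 0.65·0.4500 / (0.65·0.4500 + 0.15·0.5500) ≈ 0.7800
After a second stylistic marker='present': P(author P) = 0.65·0.7800 / (0.65·0.7800 + 0.15·0.2200) ≈ 0.9389
After a stylometric feature='absent': P(author P) = 0.3·0.9389 / (0.3·0.9389 + 0.9·0.0611) ≈ 0.8366

0.837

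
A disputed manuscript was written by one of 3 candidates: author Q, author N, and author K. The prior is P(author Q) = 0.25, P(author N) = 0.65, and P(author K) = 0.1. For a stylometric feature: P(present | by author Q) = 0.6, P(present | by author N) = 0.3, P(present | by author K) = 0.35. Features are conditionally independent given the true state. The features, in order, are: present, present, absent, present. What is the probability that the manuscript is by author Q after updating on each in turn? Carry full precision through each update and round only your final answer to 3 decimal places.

After 'present': normaliser = 0.6·0.2500 + 0.3·0.6500 + 0.35·0.1000; P(author Q) ≈ 0.3947, P(author N) ≈ 0.5132, P(author K) ≈ 0.0921
After 'present': normaliser = 0.6·0.3947 + 0.3·0.5132 + 0.35·0.0921; P(author Q) ≈ 0.5599, P(author N) ≈ 0.3639, P(author K) ≈ 0.0762
After 'absent': normaliser = 0.4·0.5599 + 0.7·0.3639 + 0.65·0.0762; P(author Q) ≈ 0.4240, P(author N) ≈ 0.4823, P(author K) ≈ 0.0938
After 'present': normaliser = 0.6·0.4240 + 0.3·0.4823 + 0.35·0.0938; P(author Q) ≈ 0.5890, P(author N) ≈ 0.3350, P(author K) ≈ 0.0760

0.589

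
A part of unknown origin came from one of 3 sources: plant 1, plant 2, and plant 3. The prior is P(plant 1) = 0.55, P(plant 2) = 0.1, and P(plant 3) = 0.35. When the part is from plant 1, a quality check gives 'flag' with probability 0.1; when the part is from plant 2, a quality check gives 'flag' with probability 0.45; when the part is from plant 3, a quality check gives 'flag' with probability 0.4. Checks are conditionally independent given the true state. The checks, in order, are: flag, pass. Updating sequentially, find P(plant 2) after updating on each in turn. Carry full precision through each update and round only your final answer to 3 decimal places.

0.156

After 'flag': normaliser = 0.1·0.5500 + 0.45·0.1000 + 0.4·0.3500; P(plant 1) ≈ 0.2292, P(plant 2) ≈ 0.1875, P(plant 3) ≈ 0.5833
After 'pass': normaliser = 0.9·0.2292 + 0.55·0.1875 + 0.6·0.5833; P(plant 1) ≈ 0.3128, P(plant 2) ≈ 0.1564, P(plant 3) ≈ 0.5308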